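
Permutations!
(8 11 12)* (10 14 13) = [0, 1, 2, 3, 4, 5, 6, 7, 11, 9, 14, 12, 8, 10, 13] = (8 11 12)(10 14 13)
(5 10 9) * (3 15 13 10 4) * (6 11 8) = (3 15 13 10 9 5 4)(6 11 8) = [0, 1, 2, 15, 3, 4, 11, 7, 6, 5, 9, 8, 12, 10, 14, 13]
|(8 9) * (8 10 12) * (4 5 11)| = |(4 5 11)(8 9 10 12)| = 12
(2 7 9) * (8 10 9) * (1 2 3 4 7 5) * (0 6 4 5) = (0 6 4 7 8 10 9 3 5 1 2) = [6, 2, 0, 5, 7, 1, 4, 8, 10, 3, 9]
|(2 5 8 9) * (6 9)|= |(2 5 8 6 9)|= 5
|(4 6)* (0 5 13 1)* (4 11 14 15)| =20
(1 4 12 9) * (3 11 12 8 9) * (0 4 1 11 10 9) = (0 4 8)(3 10 9 11 12) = [4, 1, 2, 10, 8, 5, 6, 7, 0, 11, 9, 12, 3]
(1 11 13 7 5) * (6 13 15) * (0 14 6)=[14, 11, 2, 3, 4, 1, 13, 5, 8, 9, 10, 15, 12, 7, 6, 0]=(0 14 6 13 7 5 1 11 15)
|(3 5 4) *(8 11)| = 6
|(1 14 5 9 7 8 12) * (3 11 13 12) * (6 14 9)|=24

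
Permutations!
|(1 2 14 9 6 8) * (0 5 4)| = |(0 5 4)(1 2 14 9 6 8)| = 6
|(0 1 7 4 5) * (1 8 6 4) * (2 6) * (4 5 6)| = |(0 8 2 4 6 5)(1 7)| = 6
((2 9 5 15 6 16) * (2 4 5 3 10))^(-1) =(2 10 3 9)(4 16 6 15 5) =((2 9 3 10)(4 5 15 6 16))^(-1)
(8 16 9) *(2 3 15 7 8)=(2 3 15 7 8 16 9)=[0, 1, 3, 15, 4, 5, 6, 8, 16, 2, 10, 11, 12, 13, 14, 7, 9]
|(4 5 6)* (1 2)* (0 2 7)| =|(0 2 1 7)(4 5 6)| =12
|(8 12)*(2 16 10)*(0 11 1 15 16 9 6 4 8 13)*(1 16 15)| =11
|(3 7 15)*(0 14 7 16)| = |(0 14 7 15 3 16)| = 6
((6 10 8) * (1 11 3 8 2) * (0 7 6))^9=((0 7 6 10 2 1 11 3 8))^9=(11)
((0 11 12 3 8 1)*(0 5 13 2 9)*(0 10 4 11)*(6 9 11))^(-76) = (1 11)(2 8)(3 13)(5 12) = ((1 5 13 2 11 12 3 8)(4 6 9 10))^(-76)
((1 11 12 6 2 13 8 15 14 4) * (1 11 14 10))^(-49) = (1 2 14 13 4 8 11 15 12 10 6)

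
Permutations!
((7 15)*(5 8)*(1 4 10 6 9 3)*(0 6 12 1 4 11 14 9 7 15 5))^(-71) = (15)(0 8 5 7 6)(1 11 14 9 3 4 10 12)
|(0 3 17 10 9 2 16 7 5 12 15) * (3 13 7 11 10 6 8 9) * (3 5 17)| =14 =|(0 13 7 17 6 8 9 2 16 11 10 5 12 15)|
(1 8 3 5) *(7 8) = [0, 7, 2, 5, 4, 1, 6, 8, 3] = (1 7 8 3 5)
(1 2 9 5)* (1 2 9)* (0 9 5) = (0 9)(1 5 2) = [9, 5, 1, 3, 4, 2, 6, 7, 8, 0]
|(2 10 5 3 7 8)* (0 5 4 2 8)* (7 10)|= 7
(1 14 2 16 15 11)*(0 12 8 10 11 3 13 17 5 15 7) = (0 12 8 10 11 1 14 2 16 7)(3 13 17 5 15) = [12, 14, 16, 13, 4, 15, 6, 0, 10, 9, 11, 1, 8, 17, 2, 3, 7, 5]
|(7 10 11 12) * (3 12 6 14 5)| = 8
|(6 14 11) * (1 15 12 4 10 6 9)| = |(1 15 12 4 10 6 14 11 9)| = 9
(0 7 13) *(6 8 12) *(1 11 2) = (0 7 13)(1 11 2)(6 8 12) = [7, 11, 1, 3, 4, 5, 8, 13, 12, 9, 10, 2, 6, 0]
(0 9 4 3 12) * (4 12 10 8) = (0 9 12)(3 10 8 4) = [9, 1, 2, 10, 3, 5, 6, 7, 4, 12, 8, 11, 0]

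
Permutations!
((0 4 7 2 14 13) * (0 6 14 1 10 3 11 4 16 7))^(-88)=(0 7 1 3 4 16 2 10 11)(6 13 14)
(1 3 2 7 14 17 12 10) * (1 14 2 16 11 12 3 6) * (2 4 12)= (1 6)(2 7 4 12 10 14 17 3 16 11)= [0, 6, 7, 16, 12, 5, 1, 4, 8, 9, 14, 2, 10, 13, 17, 15, 11, 3]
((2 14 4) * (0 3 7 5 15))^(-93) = ((0 3 7 5 15)(2 14 4))^(-93) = (0 7 15 3 5)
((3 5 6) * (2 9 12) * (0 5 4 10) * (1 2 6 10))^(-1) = (0 10 5)(1 4 3 6 12 9 2)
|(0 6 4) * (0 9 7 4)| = 6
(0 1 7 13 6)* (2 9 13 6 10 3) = [1, 7, 9, 2, 4, 5, 0, 6, 8, 13, 3, 11, 12, 10] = (0 1 7 6)(2 9 13 10 3)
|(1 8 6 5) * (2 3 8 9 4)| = 8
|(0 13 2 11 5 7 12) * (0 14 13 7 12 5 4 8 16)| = 11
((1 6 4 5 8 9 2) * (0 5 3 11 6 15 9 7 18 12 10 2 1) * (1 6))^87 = (0 2 10 12 18 7 8 5)(1 6 11 9 3 15 4)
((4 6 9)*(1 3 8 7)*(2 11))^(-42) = (11)(1 8)(3 7)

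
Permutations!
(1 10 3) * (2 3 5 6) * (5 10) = (10)(1 5 6 2 3) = [0, 5, 3, 1, 4, 6, 2, 7, 8, 9, 10]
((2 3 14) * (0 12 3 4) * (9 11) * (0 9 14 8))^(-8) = ((0 12 3 8)(2 4 9 11 14))^(-8) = (2 9 14 4 11)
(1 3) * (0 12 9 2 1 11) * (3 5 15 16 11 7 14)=(0 12 9 2 1 5 15 16 11)(3 7 14)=[12, 5, 1, 7, 4, 15, 6, 14, 8, 2, 10, 0, 9, 13, 3, 16, 11]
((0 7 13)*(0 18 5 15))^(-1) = (0 15 5 18 13 7) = ((0 7 13 18 5 15))^(-1)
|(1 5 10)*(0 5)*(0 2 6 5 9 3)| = |(0 9 3)(1 2 6 5 10)| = 15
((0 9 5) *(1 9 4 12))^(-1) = (0 5 9 1 12 4)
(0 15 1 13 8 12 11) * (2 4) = (0 15 1 13 8 12 11)(2 4) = [15, 13, 4, 3, 2, 5, 6, 7, 12, 9, 10, 0, 11, 8, 14, 1]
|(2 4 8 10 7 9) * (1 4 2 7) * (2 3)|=4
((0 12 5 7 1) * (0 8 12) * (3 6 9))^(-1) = ((1 8 12 5 7)(3 6 9))^(-1) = (1 7 5 12 8)(3 9 6)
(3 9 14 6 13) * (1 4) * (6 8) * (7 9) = (1 4)(3 7 9 14 8 6 13) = [0, 4, 2, 7, 1, 5, 13, 9, 6, 14, 10, 11, 12, 3, 8]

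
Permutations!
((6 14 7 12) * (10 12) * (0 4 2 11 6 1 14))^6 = ((0 4 2 11 6)(1 14 7 10 12))^6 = (0 4 2 11 6)(1 14 7 10 12)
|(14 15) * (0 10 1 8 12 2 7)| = 14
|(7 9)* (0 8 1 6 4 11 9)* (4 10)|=9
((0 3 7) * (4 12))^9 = (4 12)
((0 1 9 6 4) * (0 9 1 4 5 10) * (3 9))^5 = ((0 4 3 9 6 5 10))^5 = (0 5 9 4 10 6 3)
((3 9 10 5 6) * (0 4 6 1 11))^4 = ((0 4 6 3 9 10 5 1 11))^4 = (0 9 11 3 1 6 5 4 10)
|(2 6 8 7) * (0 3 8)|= 6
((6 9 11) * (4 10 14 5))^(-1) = (4 5 14 10)(6 11 9)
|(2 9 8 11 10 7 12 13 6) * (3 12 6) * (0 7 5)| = |(0 7 6 2 9 8 11 10 5)(3 12 13)| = 9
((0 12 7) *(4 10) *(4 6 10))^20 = (0 7 12)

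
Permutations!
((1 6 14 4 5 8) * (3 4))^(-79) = (1 5 3 6 8 4 14)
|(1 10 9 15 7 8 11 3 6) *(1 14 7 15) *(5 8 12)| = |(15)(1 10 9)(3 6 14 7 12 5 8 11)| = 24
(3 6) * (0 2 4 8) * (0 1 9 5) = (0 2 4 8 1 9 5)(3 6) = [2, 9, 4, 6, 8, 0, 3, 7, 1, 5]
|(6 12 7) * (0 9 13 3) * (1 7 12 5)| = |(0 9 13 3)(1 7 6 5)| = 4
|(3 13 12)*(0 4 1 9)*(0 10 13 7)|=|(0 4 1 9 10 13 12 3 7)|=9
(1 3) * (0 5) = [5, 3, 2, 1, 4, 0] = (0 5)(1 3)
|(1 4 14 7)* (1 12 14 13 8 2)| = 15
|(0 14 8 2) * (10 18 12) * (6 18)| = 4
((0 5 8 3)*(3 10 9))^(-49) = ((0 5 8 10 9 3))^(-49) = (0 3 9 10 8 5)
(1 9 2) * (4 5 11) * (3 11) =[0, 9, 1, 11, 5, 3, 6, 7, 8, 2, 10, 4] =(1 9 2)(3 11 4 5)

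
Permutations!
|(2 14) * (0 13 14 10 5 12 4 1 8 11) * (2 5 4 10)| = |(0 13 14 5 12 10 4 1 8 11)| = 10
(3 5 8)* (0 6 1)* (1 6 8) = [8, 0, 2, 5, 4, 1, 6, 7, 3] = (0 8 3 5 1)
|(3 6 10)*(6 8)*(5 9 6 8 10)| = |(3 10)(5 9 6)| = 6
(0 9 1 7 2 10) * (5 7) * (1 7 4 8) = (0 9 7 2 10)(1 5 4 8) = [9, 5, 10, 3, 8, 4, 6, 2, 1, 7, 0]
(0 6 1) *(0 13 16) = (0 6 1 13 16) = [6, 13, 2, 3, 4, 5, 1, 7, 8, 9, 10, 11, 12, 16, 14, 15, 0]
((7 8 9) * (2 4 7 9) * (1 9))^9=((1 9)(2 4 7 8))^9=(1 9)(2 4 7 8)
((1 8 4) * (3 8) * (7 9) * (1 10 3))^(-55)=(3 8 4 10)(7 9)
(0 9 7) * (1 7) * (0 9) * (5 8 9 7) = (1 5 8 9) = [0, 5, 2, 3, 4, 8, 6, 7, 9, 1]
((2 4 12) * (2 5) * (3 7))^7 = (2 5 12 4)(3 7)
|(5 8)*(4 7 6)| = 6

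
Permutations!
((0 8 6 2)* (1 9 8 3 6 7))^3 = ((0 3 6 2)(1 9 8 7))^3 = (0 2 6 3)(1 7 8 9)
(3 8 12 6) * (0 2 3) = (0 2 3 8 12 6) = [2, 1, 3, 8, 4, 5, 0, 7, 12, 9, 10, 11, 6]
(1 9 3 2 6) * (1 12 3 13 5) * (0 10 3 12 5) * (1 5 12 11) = (0 10 3 2 6 12 11 1 9 13) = [10, 9, 6, 2, 4, 5, 12, 7, 8, 13, 3, 1, 11, 0]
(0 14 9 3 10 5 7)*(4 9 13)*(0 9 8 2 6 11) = [14, 1, 6, 10, 8, 7, 11, 9, 2, 3, 5, 0, 12, 4, 13] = (0 14 13 4 8 2 6 11)(3 10 5 7 9)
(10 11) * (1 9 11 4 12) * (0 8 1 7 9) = (0 8 1)(4 12 7 9 11 10) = [8, 0, 2, 3, 12, 5, 6, 9, 1, 11, 4, 10, 7]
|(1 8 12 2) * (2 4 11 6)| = |(1 8 12 4 11 6 2)| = 7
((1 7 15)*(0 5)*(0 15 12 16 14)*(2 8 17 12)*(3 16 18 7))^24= (18)(0 1 14 15 16 5 3)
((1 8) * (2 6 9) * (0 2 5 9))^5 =(0 6 2)(1 8)(5 9) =((0 2 6)(1 8)(5 9))^5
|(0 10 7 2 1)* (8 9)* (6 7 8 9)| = |(0 10 8 6 7 2 1)| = 7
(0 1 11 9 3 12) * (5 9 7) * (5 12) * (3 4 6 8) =(0 1 11 7 12)(3 5 9 4 6 8) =[1, 11, 2, 5, 6, 9, 8, 12, 3, 4, 10, 7, 0]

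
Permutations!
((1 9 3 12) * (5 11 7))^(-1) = ((1 9 3 12)(5 11 7))^(-1) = (1 12 3 9)(5 7 11)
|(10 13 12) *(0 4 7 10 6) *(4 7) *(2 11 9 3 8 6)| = |(0 7 10 13 12 2 11 9 3 8 6)| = 11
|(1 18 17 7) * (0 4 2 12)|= 4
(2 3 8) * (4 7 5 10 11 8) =(2 3 4 7 5 10 11 8) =[0, 1, 3, 4, 7, 10, 6, 5, 2, 9, 11, 8]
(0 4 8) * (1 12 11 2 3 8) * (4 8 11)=(0 8)(1 12 4)(2 3 11)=[8, 12, 3, 11, 1, 5, 6, 7, 0, 9, 10, 2, 4]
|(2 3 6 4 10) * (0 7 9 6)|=8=|(0 7 9 6 4 10 2 3)|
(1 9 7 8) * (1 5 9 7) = [0, 7, 2, 3, 4, 9, 6, 8, 5, 1] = (1 7 8 5 9)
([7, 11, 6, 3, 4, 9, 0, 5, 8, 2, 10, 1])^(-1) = [6, 11, 9, 3, 4, 7, 2, 0, 8, 5, 10, 1]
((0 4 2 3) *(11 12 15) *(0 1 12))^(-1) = (0 11 15 12 1 3 2 4)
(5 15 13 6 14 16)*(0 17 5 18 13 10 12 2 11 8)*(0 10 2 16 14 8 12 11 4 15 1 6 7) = (0 17 5 1 6 8 10 11 12 16 18 13 7)(2 4 15) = [17, 6, 4, 3, 15, 1, 8, 0, 10, 9, 11, 12, 16, 7, 14, 2, 18, 5, 13]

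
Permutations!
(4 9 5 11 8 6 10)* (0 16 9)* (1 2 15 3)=(0 16 9 5 11 8 6 10 4)(1 2 15 3)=[16, 2, 15, 1, 0, 11, 10, 7, 6, 5, 4, 8, 12, 13, 14, 3, 9]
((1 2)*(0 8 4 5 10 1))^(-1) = ((0 8 4 5 10 1 2))^(-1) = (0 2 1 10 5 4 8)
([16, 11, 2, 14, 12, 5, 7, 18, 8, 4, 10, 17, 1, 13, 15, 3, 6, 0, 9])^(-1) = [17, 12, 2, 15, 9, 5, 16, 6, 8, 18, 10, 1, 4, 13, 3, 14, 0, 11, 7]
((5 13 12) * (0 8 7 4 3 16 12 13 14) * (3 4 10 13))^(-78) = (0 7 13 16 5)(3 12 14 8 10)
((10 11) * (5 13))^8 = (13)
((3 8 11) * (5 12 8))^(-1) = (3 11 8 12 5)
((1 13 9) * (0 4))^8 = (1 9 13) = ((0 4)(1 13 9))^8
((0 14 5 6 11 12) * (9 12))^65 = ((0 14 5 6 11 9 12))^65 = (0 5 11 12 14 6 9)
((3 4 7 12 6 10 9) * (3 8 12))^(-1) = ((3 4 7)(6 10 9 8 12))^(-1) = (3 7 4)(6 12 8 9 10)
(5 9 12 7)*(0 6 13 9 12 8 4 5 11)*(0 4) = [6, 1, 2, 3, 5, 12, 13, 11, 0, 8, 10, 4, 7, 9] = (0 6 13 9 8)(4 5 12 7 11)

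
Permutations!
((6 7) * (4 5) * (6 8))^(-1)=(4 5)(6 8 7)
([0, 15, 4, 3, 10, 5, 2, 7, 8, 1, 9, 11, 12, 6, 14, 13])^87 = (1 9 10 4 2 6 13 15)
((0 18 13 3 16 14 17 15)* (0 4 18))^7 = ((3 16 14 17 15 4 18 13))^7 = (3 13 18 4 15 17 14 16)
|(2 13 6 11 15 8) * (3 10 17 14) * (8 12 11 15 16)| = 8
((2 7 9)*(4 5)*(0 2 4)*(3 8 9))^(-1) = (0 5 4 9 8 3 7 2)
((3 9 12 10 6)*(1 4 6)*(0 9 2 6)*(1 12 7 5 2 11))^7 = ((0 9 7 5 2 6 3 11 1 4)(10 12))^7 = (0 11 2 9 1 6 7 4 3 5)(10 12)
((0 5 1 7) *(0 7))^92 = ((7)(0 5 1))^92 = (7)(0 1 5)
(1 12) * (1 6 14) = [0, 12, 2, 3, 4, 5, 14, 7, 8, 9, 10, 11, 6, 13, 1] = (1 12 6 14)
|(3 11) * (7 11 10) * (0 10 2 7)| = 4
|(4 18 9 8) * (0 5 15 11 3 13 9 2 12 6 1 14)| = 15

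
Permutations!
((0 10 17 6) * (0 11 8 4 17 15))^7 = ((0 10 15)(4 17 6 11 8))^7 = (0 10 15)(4 6 8 17 11)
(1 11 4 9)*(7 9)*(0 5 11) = [5, 0, 2, 3, 7, 11, 6, 9, 8, 1, 10, 4] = (0 5 11 4 7 9 1)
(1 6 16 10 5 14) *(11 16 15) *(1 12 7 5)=(1 6 15 11 16 10)(5 14 12 7)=[0, 6, 2, 3, 4, 14, 15, 5, 8, 9, 1, 16, 7, 13, 12, 11, 10]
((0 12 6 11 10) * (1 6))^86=((0 12 1 6 11 10))^86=(0 1 11)(6 10 12)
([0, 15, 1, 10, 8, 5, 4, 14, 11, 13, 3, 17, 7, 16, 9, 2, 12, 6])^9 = (3 10)(4 6 17 11 8)(7 13)(9 12)(14 16)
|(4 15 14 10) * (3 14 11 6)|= |(3 14 10 4 15 11 6)|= 7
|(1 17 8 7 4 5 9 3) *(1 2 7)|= |(1 17 8)(2 7 4 5 9 3)|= 6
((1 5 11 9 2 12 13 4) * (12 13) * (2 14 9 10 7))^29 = (1 2 11 4 7 5 13 10)(9 14)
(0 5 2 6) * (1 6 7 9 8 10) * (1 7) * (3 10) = (0 5 2 1 6)(3 10 7 9 8) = [5, 6, 1, 10, 4, 2, 0, 9, 3, 8, 7]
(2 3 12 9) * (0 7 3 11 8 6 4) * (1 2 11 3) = (0 7 1 2 3 12 9 11 8 6 4) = [7, 2, 3, 12, 0, 5, 4, 1, 6, 11, 10, 8, 9]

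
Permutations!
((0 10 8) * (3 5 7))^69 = (10)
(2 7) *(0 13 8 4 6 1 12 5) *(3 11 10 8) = [13, 12, 7, 11, 6, 0, 1, 2, 4, 9, 8, 10, 5, 3] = (0 13 3 11 10 8 4 6 1 12 5)(2 7)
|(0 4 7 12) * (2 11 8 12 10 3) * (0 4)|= 8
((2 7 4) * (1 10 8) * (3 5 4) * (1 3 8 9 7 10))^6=((2 10 9 7 8 3 5 4))^6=(2 5 8 9)(3 7 10 4)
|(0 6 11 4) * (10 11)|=|(0 6 10 11 4)|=5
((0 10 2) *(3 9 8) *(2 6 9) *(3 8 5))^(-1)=((0 10 6 9 5 3 2))^(-1)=(0 2 3 5 9 6 10)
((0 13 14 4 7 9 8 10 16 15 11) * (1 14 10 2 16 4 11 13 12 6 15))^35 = ((0 12 6 15 13 10 4 7 9 8 2 16 1 14 11))^35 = (0 10 2)(1 6 7)(4 16 12)(8 11 13)(9 14 15)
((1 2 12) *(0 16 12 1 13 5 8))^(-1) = ((0 16 12 13 5 8)(1 2))^(-1) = (0 8 5 13 12 16)(1 2)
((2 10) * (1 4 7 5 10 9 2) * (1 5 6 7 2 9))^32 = (10)(1 2 4)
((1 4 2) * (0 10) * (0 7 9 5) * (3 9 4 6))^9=(0 5 9 3 6 1 2 4 7 10)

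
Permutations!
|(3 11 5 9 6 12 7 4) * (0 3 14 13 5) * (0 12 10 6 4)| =10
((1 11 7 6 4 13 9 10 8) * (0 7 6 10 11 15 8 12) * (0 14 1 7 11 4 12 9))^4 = ((0 11 6 12 14 1 15 8 7 10 9 4 13))^4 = (0 14 7 13 12 8 4 6 15 9 11 1 10)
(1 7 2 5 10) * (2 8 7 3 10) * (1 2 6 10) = (1 3)(2 5 6 10)(7 8) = [0, 3, 5, 1, 4, 6, 10, 8, 7, 9, 2]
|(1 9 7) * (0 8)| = 6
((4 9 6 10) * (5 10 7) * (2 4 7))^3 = ((2 4 9 6)(5 10 7))^3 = (10)(2 6 9 4)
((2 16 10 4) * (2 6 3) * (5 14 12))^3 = (2 4)(3 10)(6 16)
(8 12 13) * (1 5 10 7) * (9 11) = (1 5 10 7)(8 12 13)(9 11) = [0, 5, 2, 3, 4, 10, 6, 1, 12, 11, 7, 9, 13, 8]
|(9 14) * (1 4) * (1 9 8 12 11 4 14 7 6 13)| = 10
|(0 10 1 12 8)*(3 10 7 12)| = |(0 7 12 8)(1 3 10)| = 12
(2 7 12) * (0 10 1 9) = (0 10 1 9)(2 7 12) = [10, 9, 7, 3, 4, 5, 6, 12, 8, 0, 1, 11, 2]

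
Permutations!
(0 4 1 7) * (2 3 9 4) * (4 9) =(9)(0 2 3 4 1 7) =[2, 7, 3, 4, 1, 5, 6, 0, 8, 9]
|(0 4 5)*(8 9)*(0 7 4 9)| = 3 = |(0 9 8)(4 5 7)|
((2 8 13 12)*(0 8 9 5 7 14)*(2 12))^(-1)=((0 8 13 2 9 5 7 14))^(-1)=(0 14 7 5 9 2 13 8)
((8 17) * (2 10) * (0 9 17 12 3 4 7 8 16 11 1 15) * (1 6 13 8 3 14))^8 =((0 9 17 16 11 6 13 8 12 14 1 15)(2 10)(3 4 7))^8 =(0 12 11)(1 13 17)(3 7 4)(6 9 14)(8 16 15)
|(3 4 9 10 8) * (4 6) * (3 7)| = |(3 6 4 9 10 8 7)| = 7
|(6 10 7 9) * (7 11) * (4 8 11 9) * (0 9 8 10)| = |(0 9 6)(4 10 8 11 7)| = 15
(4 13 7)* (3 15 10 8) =[0, 1, 2, 15, 13, 5, 6, 4, 3, 9, 8, 11, 12, 7, 14, 10] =(3 15 10 8)(4 13 7)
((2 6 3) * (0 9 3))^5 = (9)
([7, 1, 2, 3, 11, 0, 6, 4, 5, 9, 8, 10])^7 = (11)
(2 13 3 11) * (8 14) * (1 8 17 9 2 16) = (1 8 14 17 9 2 13 3 11 16) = [0, 8, 13, 11, 4, 5, 6, 7, 14, 2, 10, 16, 12, 3, 17, 15, 1, 9]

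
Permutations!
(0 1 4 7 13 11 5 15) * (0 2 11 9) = [1, 4, 11, 3, 7, 15, 6, 13, 8, 0, 10, 5, 12, 9, 14, 2] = (0 1 4 7 13 9)(2 11 5 15)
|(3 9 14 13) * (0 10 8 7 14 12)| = 9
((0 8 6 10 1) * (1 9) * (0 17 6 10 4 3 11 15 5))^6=(0 6)(1 15)(3 10)(4 8)(5 17)(9 11)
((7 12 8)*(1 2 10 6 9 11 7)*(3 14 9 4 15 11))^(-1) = ((1 2 10 6 4 15 11 7 12 8)(3 14 9))^(-1) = (1 8 12 7 11 15 4 6 10 2)(3 9 14)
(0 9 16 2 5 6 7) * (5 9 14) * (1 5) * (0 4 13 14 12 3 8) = (0 12 3 8)(1 5 6 7 4 13 14)(2 9 16) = [12, 5, 9, 8, 13, 6, 7, 4, 0, 16, 10, 11, 3, 14, 1, 15, 2]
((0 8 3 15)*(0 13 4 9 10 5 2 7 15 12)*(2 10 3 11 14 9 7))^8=(15)(0 8 11 14 9 3 12)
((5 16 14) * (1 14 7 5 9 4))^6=(16)(1 9)(4 14)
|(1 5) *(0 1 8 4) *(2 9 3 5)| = |(0 1 2 9 3 5 8 4)| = 8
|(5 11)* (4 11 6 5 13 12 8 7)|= |(4 11 13 12 8 7)(5 6)|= 6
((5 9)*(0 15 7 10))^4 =((0 15 7 10)(5 9))^4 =(15)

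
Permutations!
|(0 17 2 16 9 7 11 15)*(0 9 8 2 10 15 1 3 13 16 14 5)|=15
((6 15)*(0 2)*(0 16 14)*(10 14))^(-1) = ((0 2 16 10 14)(6 15))^(-1) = (0 14 10 16 2)(6 15)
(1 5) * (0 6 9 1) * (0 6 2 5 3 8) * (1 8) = (0 2 5 6 9 8)(1 3) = [2, 3, 5, 1, 4, 6, 9, 7, 0, 8]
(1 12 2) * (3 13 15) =(1 12 2)(3 13 15) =[0, 12, 1, 13, 4, 5, 6, 7, 8, 9, 10, 11, 2, 15, 14, 3]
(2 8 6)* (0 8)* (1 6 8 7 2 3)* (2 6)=(8)(0 7 6 3 1 2)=[7, 2, 0, 1, 4, 5, 3, 6, 8]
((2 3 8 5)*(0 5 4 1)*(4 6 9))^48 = (0 3 9)(1 2 6)(4 5 8)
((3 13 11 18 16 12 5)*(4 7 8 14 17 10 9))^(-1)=(3 5 12 16 18 11 13)(4 9 10 17 14 8 7)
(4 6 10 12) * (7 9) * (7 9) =(4 6 10 12) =[0, 1, 2, 3, 6, 5, 10, 7, 8, 9, 12, 11, 4]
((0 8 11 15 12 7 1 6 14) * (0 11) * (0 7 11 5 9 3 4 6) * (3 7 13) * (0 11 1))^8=(15)(0 9 14 4 13)(3 8 7 5 6)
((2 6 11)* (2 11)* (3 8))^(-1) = ((11)(2 6)(3 8))^(-1) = (11)(2 6)(3 8)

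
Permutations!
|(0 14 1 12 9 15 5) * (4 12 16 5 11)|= |(0 14 1 16 5)(4 12 9 15 11)|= 5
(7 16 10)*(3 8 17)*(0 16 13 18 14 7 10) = [16, 1, 2, 8, 4, 5, 6, 13, 17, 9, 10, 11, 12, 18, 7, 15, 0, 3, 14] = (0 16)(3 8 17)(7 13 18 14)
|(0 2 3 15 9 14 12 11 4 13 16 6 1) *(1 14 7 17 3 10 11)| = |(0 2 10 11 4 13 16 6 14 12 1)(3 15 9 7 17)| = 55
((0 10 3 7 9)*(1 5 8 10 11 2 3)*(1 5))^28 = (0 7 2)(3 11 9)(5 8 10)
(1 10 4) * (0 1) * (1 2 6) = [2, 10, 6, 3, 0, 5, 1, 7, 8, 9, 4] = (0 2 6 1 10 4)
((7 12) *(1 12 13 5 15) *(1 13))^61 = ((1 12 7)(5 15 13))^61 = (1 12 7)(5 15 13)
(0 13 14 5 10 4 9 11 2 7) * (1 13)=(0 1 13 14 5 10 4 9 11 2 7)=[1, 13, 7, 3, 9, 10, 6, 0, 8, 11, 4, 2, 12, 14, 5]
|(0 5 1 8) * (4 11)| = 4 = |(0 5 1 8)(4 11)|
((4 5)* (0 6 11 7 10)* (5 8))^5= (11)(4 5 8)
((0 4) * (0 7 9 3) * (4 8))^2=(0 4 9)(3 8 7)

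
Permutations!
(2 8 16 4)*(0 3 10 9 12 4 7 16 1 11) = (0 3 10 9 12 4 2 8 1 11)(7 16) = [3, 11, 8, 10, 2, 5, 6, 16, 1, 12, 9, 0, 4, 13, 14, 15, 7]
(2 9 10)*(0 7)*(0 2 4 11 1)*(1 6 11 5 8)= [7, 0, 9, 3, 5, 8, 11, 2, 1, 10, 4, 6]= (0 7 2 9 10 4 5 8 1)(6 11)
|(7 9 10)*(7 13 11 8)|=6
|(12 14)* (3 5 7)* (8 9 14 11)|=15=|(3 5 7)(8 9 14 12 11)|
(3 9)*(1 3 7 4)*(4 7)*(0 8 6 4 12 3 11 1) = (0 8 6 4)(1 11)(3 9 12) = [8, 11, 2, 9, 0, 5, 4, 7, 6, 12, 10, 1, 3]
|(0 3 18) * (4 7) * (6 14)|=6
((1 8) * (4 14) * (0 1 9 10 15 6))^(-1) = ((0 1 8 9 10 15 6)(4 14))^(-1) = (0 6 15 10 9 8 1)(4 14)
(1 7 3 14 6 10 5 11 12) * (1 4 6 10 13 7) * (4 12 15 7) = [0, 1, 2, 14, 6, 11, 13, 3, 8, 9, 5, 15, 12, 4, 10, 7] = (3 14 10 5 11 15 7)(4 6 13)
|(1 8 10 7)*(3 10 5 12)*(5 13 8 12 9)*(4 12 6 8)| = 18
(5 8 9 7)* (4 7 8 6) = (4 7 5 6)(8 9) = [0, 1, 2, 3, 7, 6, 4, 5, 9, 8]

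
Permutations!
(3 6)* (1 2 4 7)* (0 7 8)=[7, 2, 4, 6, 8, 5, 3, 1, 0]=(0 7 1 2 4 8)(3 6)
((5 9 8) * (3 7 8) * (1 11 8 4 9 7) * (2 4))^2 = (1 8 7 4 3 11 5 2 9)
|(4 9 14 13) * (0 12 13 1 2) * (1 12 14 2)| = 7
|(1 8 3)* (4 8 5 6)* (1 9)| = |(1 5 6 4 8 3 9)| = 7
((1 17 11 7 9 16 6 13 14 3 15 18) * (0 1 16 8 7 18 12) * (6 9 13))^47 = ((0 1 17 11 18 16 9 8 7 13 14 3 15 12))^47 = (0 16 14 1 9 3 17 8 15 11 7 12 18 13)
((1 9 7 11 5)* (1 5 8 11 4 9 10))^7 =((1 10)(4 9 7)(8 11))^7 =(1 10)(4 9 7)(8 11)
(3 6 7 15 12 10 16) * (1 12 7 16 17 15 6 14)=(1 12 10 17 15 7 6 16 3 14)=[0, 12, 2, 14, 4, 5, 16, 6, 8, 9, 17, 11, 10, 13, 1, 7, 3, 15]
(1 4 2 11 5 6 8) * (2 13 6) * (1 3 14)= (1 4 13 6 8 3 14)(2 11 5)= [0, 4, 11, 14, 13, 2, 8, 7, 3, 9, 10, 5, 12, 6, 1]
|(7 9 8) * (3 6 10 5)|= |(3 6 10 5)(7 9 8)|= 12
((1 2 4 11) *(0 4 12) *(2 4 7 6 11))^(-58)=(0 2 1 6)(4 11 7 12)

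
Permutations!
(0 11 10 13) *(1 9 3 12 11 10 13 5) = (0 10 5 1 9 3 12 11 13) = [10, 9, 2, 12, 4, 1, 6, 7, 8, 3, 5, 13, 11, 0]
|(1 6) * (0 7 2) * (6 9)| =3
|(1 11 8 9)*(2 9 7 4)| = |(1 11 8 7 4 2 9)| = 7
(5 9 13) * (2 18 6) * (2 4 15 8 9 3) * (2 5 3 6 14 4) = [0, 1, 18, 5, 15, 6, 2, 7, 9, 13, 10, 11, 12, 3, 4, 8, 16, 17, 14] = (2 18 14 4 15 8 9 13 3 5 6)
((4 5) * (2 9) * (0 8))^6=(9)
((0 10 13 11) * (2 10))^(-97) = (0 13 2 11 10)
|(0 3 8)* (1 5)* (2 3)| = 4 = |(0 2 3 8)(1 5)|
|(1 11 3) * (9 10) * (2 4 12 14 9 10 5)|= 6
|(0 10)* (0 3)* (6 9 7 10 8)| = |(0 8 6 9 7 10 3)| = 7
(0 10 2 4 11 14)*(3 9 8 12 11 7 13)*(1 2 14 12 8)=(0 10 14)(1 2 4 7 13 3 9)(11 12)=[10, 2, 4, 9, 7, 5, 6, 13, 8, 1, 14, 12, 11, 3, 0]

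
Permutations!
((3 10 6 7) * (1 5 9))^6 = ((1 5 9)(3 10 6 7))^6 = (3 6)(7 10)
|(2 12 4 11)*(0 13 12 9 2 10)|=6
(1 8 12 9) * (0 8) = (0 8 12 9 1) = [8, 0, 2, 3, 4, 5, 6, 7, 12, 1, 10, 11, 9]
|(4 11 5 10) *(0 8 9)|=12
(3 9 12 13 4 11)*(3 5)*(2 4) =(2 4 11 5 3 9 12 13) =[0, 1, 4, 9, 11, 3, 6, 7, 8, 12, 10, 5, 13, 2]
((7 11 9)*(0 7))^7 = (0 9 11 7) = ((0 7 11 9))^7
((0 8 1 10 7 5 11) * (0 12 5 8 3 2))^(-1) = ((0 3 2)(1 10 7 8)(5 11 12))^(-1) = (0 2 3)(1 8 7 10)(5 12 11)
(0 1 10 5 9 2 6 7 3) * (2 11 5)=(0 1 10 2 6 7 3)(5 9 11)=[1, 10, 6, 0, 4, 9, 7, 3, 8, 11, 2, 5]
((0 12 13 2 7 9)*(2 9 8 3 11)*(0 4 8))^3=(0 9 3 7 13 8 2 12 4 11)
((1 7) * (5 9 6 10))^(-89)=((1 7)(5 9 6 10))^(-89)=(1 7)(5 10 6 9)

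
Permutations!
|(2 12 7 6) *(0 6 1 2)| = 4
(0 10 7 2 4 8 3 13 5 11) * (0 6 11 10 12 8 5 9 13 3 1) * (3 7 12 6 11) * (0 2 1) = (0 6 3 7 1 2 4 5 10 12 8)(9 13) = [6, 2, 4, 7, 5, 10, 3, 1, 0, 13, 12, 11, 8, 9]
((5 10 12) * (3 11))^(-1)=(3 11)(5 12 10)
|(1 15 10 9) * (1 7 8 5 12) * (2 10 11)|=|(1 15 11 2 10 9 7 8 5 12)|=10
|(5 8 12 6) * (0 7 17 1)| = 4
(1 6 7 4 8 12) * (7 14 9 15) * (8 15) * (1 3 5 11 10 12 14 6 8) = (1 8 14 9)(3 5 11 10 12)(4 15 7) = [0, 8, 2, 5, 15, 11, 6, 4, 14, 1, 12, 10, 3, 13, 9, 7]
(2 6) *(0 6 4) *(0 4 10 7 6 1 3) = (0 1 3)(2 10 7 6) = [1, 3, 10, 0, 4, 5, 2, 6, 8, 9, 7]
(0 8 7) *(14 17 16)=(0 8 7)(14 17 16)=[8, 1, 2, 3, 4, 5, 6, 0, 7, 9, 10, 11, 12, 13, 17, 15, 14, 16]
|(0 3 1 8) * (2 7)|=|(0 3 1 8)(2 7)|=4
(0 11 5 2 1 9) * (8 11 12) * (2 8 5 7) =[12, 9, 1, 3, 4, 8, 6, 2, 11, 0, 10, 7, 5] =(0 12 5 8 11 7 2 1 9)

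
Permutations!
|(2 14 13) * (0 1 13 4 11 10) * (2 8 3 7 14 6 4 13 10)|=60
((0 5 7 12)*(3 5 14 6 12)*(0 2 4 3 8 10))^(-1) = (0 10 8 7 5 3 4 2 12 6 14)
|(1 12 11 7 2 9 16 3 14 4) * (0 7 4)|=28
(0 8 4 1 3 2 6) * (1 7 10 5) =[8, 3, 6, 2, 7, 1, 0, 10, 4, 9, 5] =(0 8 4 7 10 5 1 3 2 6)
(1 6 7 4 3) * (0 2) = (0 2)(1 6 7 4 3) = [2, 6, 0, 1, 3, 5, 7, 4]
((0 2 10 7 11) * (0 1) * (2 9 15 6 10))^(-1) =(0 1 11 7 10 6 15 9) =((0 9 15 6 10 7 11 1))^(-1)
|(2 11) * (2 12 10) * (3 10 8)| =6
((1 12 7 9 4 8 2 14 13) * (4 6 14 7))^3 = (1 8 9 13 4 7 14 12 2 6)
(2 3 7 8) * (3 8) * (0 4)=(0 4)(2 8)(3 7)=[4, 1, 8, 7, 0, 5, 6, 3, 2]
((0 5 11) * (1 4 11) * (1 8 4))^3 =(0 4 5 11 8)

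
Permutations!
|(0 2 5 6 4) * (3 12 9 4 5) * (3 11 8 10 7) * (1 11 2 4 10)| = |(0 4)(1 11 8)(3 12 9 10 7)(5 6)| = 30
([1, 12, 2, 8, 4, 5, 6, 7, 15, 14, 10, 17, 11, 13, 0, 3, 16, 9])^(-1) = (0 14 9 17 11 12 1)(3 15 8)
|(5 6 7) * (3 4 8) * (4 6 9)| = 7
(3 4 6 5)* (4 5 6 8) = (3 5)(4 8) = [0, 1, 2, 5, 8, 3, 6, 7, 4]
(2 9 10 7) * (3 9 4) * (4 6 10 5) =(2 6 10 7)(3 9 5 4) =[0, 1, 6, 9, 3, 4, 10, 2, 8, 5, 7]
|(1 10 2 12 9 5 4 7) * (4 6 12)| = |(1 10 2 4 7)(5 6 12 9)| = 20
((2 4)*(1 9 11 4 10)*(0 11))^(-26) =((0 11 4 2 10 1 9))^(-26) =(0 4 10 9 11 2 1)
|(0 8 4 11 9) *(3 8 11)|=3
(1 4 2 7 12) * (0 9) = [9, 4, 7, 3, 2, 5, 6, 12, 8, 0, 10, 11, 1] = (0 9)(1 4 2 7 12)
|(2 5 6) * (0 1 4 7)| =12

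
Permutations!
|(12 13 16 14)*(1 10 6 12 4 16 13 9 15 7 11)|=24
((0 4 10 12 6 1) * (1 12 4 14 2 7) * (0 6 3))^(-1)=((0 14 2 7 1 6 12 3)(4 10))^(-1)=(0 3 12 6 1 7 2 14)(4 10)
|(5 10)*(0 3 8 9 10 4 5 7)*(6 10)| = |(0 3 8 9 6 10 7)(4 5)| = 14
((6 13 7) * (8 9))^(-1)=((6 13 7)(8 9))^(-1)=(6 7 13)(8 9)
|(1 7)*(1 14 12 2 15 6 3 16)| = 9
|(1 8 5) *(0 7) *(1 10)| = 4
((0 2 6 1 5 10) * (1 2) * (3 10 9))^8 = ((0 1 5 9 3 10)(2 6))^8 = (0 5 3)(1 9 10)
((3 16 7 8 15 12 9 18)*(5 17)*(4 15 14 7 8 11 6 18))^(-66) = (3 6 7 8)(4 12)(9 15)(11 14 16 18)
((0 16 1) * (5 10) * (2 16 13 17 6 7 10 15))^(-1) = ((0 13 17 6 7 10 5 15 2 16 1))^(-1) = (0 1 16 2 15 5 10 7 6 17 13)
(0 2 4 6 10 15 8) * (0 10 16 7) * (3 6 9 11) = (0 2 4 9 11 3 6 16 7)(8 10 15) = [2, 1, 4, 6, 9, 5, 16, 0, 10, 11, 15, 3, 12, 13, 14, 8, 7]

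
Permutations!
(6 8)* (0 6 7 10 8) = (0 6)(7 10 8) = [6, 1, 2, 3, 4, 5, 0, 10, 7, 9, 8]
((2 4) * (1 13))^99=((1 13)(2 4))^99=(1 13)(2 4)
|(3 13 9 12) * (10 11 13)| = |(3 10 11 13 9 12)| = 6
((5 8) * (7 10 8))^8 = ((5 7 10 8))^8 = (10)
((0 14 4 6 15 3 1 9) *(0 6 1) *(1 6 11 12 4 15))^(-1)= (0 3 15 14)(1 6 4 12 11 9)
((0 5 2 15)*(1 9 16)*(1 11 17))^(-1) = ((0 5 2 15)(1 9 16 11 17))^(-1) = (0 15 2 5)(1 17 11 16 9)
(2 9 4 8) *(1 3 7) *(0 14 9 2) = [14, 3, 2, 7, 8, 5, 6, 1, 0, 4, 10, 11, 12, 13, 9] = (0 14 9 4 8)(1 3 7)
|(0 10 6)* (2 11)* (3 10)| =4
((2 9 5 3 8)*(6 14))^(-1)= (2 8 3 5 9)(6 14)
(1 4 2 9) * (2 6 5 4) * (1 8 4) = (1 2 9 8 4 6 5) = [0, 2, 9, 3, 6, 1, 5, 7, 4, 8]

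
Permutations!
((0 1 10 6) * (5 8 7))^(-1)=((0 1 10 6)(5 8 7))^(-1)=(0 6 10 1)(5 7 8)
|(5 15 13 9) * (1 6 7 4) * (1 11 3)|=12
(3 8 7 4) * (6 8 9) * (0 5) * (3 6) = (0 5)(3 9)(4 6 8 7) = [5, 1, 2, 9, 6, 0, 8, 4, 7, 3]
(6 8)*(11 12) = (6 8)(11 12) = [0, 1, 2, 3, 4, 5, 8, 7, 6, 9, 10, 12, 11]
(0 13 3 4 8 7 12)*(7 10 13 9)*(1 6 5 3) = [9, 6, 2, 4, 8, 3, 5, 12, 10, 7, 13, 11, 0, 1] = (0 9 7 12)(1 6 5 3 4 8 10 13)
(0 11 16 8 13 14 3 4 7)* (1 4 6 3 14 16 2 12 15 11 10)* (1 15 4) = [10, 1, 12, 6, 7, 5, 3, 0, 13, 9, 15, 2, 4, 16, 14, 11, 8] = (0 10 15 11 2 12 4 7)(3 6)(8 13 16)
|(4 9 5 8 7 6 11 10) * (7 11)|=6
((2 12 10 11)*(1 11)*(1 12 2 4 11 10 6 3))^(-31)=(1 3 6 12 10)(4 11)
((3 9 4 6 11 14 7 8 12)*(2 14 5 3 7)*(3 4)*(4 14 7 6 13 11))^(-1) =(2 14 5 11 13 4 6 12 8 7)(3 9)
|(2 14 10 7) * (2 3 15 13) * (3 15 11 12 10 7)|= 20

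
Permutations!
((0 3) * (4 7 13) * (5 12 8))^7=((0 3)(4 7 13)(5 12 8))^7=(0 3)(4 7 13)(5 12 8)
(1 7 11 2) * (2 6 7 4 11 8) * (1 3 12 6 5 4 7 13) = [0, 7, 3, 12, 11, 4, 13, 8, 2, 9, 10, 5, 6, 1] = (1 7 8 2 3 12 6 13)(4 11 5)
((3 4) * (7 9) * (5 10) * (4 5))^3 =(3 4 10 5)(7 9)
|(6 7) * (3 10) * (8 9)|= |(3 10)(6 7)(8 9)|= 2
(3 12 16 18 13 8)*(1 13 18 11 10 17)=(18)(1 13 8 3 12 16 11 10 17)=[0, 13, 2, 12, 4, 5, 6, 7, 3, 9, 17, 10, 16, 8, 14, 15, 11, 1, 18]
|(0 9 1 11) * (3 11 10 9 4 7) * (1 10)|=|(0 4 7 3 11)(9 10)|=10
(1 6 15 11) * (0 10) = (0 10)(1 6 15 11) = [10, 6, 2, 3, 4, 5, 15, 7, 8, 9, 0, 1, 12, 13, 14, 11]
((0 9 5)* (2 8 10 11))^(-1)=((0 9 5)(2 8 10 11))^(-1)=(0 5 9)(2 11 10 8)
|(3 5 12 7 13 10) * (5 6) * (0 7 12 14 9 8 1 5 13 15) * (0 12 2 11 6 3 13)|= |(0 7 15 12 2 11 6)(1 5 14 9 8)(10 13)|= 70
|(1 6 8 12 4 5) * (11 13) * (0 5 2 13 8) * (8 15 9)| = |(0 5 1 6)(2 13 11 15 9 8 12 4)| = 8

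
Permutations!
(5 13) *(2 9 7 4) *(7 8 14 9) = (2 7 4)(5 13)(8 14 9) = [0, 1, 7, 3, 2, 13, 6, 4, 14, 8, 10, 11, 12, 5, 9]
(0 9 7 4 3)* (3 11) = (0 9 7 4 11 3) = [9, 1, 2, 0, 11, 5, 6, 4, 8, 7, 10, 3]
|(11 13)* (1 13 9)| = 4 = |(1 13 11 9)|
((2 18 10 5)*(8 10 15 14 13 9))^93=((2 18 15 14 13 9 8 10 5))^93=(2 14 8)(5 15 9)(10 18 13)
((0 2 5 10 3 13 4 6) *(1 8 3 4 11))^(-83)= (0 2 5 10 4 6)(1 3 11 8 13)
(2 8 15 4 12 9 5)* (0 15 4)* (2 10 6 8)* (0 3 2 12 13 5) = (0 15 3 2 12 9)(4 13 5 10 6 8) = [15, 1, 12, 2, 13, 10, 8, 7, 4, 0, 6, 11, 9, 5, 14, 3]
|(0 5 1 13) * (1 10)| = 5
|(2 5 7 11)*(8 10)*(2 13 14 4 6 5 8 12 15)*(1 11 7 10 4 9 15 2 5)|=|(1 11 13 14 9 15 5 10 12 2 8 4 6)|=13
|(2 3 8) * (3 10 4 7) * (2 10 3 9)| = |(2 3 8 10 4 7 9)| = 7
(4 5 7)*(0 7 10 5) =(0 7 4)(5 10) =[7, 1, 2, 3, 0, 10, 6, 4, 8, 9, 5]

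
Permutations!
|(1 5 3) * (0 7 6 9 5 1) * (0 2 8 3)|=15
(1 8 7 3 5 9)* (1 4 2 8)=(2 8 7 3 5 9 4)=[0, 1, 8, 5, 2, 9, 6, 3, 7, 4]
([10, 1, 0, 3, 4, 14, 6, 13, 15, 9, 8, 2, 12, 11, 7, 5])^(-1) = (0 2 11 13 7 14 5 15 8 10)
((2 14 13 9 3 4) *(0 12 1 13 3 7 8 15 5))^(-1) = ((0 12 1 13 9 7 8 15 5)(2 14 3 4))^(-1) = (0 5 15 8 7 9 13 1 12)(2 4 3 14)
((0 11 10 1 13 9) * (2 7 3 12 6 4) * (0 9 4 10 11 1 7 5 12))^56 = (0 1 13 4 2 5 12 6 10 7 3)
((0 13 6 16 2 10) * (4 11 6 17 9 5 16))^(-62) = (0 17 5 2)(4 11 6)(9 16 10 13) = ((0 13 17 9 5 16 2 10)(4 11 6))^(-62)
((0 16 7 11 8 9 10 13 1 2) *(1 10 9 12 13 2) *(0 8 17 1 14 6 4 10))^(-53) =(0 11 14 10 12 16 17 6 2 13 7 1 4 8)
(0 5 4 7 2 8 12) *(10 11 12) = (0 5 4 7 2 8 10 11 12) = [5, 1, 8, 3, 7, 4, 6, 2, 10, 9, 11, 12, 0]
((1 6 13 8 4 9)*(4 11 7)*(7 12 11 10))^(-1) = ((1 6 13 8 10 7 4 9)(11 12))^(-1) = (1 9 4 7 10 8 13 6)(11 12)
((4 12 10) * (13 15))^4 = (15)(4 12 10)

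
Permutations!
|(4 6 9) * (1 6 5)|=|(1 6 9 4 5)|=5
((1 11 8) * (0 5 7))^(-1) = ((0 5 7)(1 11 8))^(-1) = (0 7 5)(1 8 11)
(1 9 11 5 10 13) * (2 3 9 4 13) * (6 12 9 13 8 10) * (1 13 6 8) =(13)(1 4)(2 3 6 12 9 11 5 8 10) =[0, 4, 3, 6, 1, 8, 12, 7, 10, 11, 2, 5, 9, 13]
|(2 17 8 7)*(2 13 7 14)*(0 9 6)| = 12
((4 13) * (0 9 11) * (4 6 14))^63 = ((0 9 11)(4 13 6 14))^63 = (4 14 6 13)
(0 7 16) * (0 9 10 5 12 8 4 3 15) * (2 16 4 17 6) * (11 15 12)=[7, 1, 16, 12, 3, 11, 2, 4, 17, 10, 5, 15, 8, 13, 14, 0, 9, 6]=(0 7 4 3 12 8 17 6 2 16 9 10 5 11 15)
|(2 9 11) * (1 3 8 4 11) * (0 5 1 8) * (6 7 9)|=28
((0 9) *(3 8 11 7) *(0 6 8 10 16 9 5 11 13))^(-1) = ((0 5 11 7 3 10 16 9 6 8 13))^(-1) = (0 13 8 6 9 16 10 3 7 11 5)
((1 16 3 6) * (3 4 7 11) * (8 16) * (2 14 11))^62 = ((1 8 16 4 7 2 14 11 3 6))^62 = (1 16 7 14 3)(2 11 6 8 4)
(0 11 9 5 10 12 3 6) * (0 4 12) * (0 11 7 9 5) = (0 7 9)(3 6 4 12)(5 10 11) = [7, 1, 2, 6, 12, 10, 4, 9, 8, 0, 11, 5, 3]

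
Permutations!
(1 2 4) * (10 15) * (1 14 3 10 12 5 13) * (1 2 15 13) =(1 15 12 5)(2 4 14 3 10 13) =[0, 15, 4, 10, 14, 1, 6, 7, 8, 9, 13, 11, 5, 2, 3, 12]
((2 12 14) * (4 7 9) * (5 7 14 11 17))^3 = ((2 12 11 17 5 7 9 4 14))^3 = (2 17 9)(4 12 5)(7 14 11)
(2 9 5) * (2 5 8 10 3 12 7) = (2 9 8 10 3 12 7) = [0, 1, 9, 12, 4, 5, 6, 2, 10, 8, 3, 11, 7]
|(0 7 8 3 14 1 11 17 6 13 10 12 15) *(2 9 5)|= 39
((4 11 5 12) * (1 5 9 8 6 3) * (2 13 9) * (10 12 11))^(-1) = (1 3 6 8 9 13 2 11 5)(4 12 10)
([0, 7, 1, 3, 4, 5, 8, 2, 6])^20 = [0, 2, 7, 3, 4, 5, 6, 1, 8]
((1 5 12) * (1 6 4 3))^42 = ((1 5 12 6 4 3))^42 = (12)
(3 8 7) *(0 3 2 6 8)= (0 3)(2 6 8 7)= [3, 1, 6, 0, 4, 5, 8, 2, 7]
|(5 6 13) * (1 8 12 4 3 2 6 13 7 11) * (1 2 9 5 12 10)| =12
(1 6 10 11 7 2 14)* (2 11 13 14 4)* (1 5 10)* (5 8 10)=(1 6)(2 4)(7 11)(8 10 13 14)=[0, 6, 4, 3, 2, 5, 1, 11, 10, 9, 13, 7, 12, 14, 8]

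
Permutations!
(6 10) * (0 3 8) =[3, 1, 2, 8, 4, 5, 10, 7, 0, 9, 6] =(0 3 8)(6 10)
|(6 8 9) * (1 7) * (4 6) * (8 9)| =6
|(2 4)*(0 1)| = 2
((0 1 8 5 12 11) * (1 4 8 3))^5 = (0 11 12 5 8 4)(1 3)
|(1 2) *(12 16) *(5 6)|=2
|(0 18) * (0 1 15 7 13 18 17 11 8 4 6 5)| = |(0 17 11 8 4 6 5)(1 15 7 13 18)| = 35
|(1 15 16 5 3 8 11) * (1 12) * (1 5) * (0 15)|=20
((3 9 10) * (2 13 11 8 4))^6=(2 13 11 8 4)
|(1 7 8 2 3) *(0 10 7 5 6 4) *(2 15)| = |(0 10 7 8 15 2 3 1 5 6 4)| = 11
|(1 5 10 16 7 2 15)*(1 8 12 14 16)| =21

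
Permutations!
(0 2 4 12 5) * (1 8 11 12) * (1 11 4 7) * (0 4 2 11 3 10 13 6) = (0 11 12 5 4 3 10 13 6)(1 8 2 7) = [11, 8, 7, 10, 3, 4, 0, 1, 2, 9, 13, 12, 5, 6]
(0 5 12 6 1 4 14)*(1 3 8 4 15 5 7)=(0 7 1 15 5 12 6 3 8 4 14)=[7, 15, 2, 8, 14, 12, 3, 1, 4, 9, 10, 11, 6, 13, 0, 5]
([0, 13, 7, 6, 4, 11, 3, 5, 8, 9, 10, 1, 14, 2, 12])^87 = (1 7)(2 11)(3 6)(5 13)(12 14)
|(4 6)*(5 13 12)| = |(4 6)(5 13 12)| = 6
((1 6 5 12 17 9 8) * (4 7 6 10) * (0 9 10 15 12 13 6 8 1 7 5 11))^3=(0 15 10 13)(1 17 5 11)(4 6 9 12)(7 8)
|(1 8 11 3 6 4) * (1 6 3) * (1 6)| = 5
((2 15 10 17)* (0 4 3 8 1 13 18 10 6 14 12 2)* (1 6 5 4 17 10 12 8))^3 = (0 17)(1 12 5)(2 4 13)(3 18 15)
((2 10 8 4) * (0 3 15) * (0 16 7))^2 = (0 15 7 3 16)(2 8)(4 10)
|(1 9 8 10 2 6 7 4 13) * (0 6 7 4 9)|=5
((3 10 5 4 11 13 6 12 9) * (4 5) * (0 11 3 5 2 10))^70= (0 12 10 11 9 4 13 5 3 6 2)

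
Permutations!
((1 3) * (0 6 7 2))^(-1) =(0 2 7 6)(1 3)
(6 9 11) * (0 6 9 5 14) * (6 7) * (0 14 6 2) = (14)(0 7 2)(5 6)(9 11) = [7, 1, 0, 3, 4, 6, 5, 2, 8, 11, 10, 9, 12, 13, 14]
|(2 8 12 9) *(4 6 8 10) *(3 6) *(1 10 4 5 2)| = |(1 10 5 2 4 3 6 8 12 9)| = 10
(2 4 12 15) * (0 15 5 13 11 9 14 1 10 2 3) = (0 15 3)(1 10 2 4 12 5 13 11 9 14) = [15, 10, 4, 0, 12, 13, 6, 7, 8, 14, 2, 9, 5, 11, 1, 3]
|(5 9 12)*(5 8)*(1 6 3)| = 12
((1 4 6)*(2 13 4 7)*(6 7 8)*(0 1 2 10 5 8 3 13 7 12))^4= ((0 1 3 13 4 12)(2 7 10 5 8 6))^4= (0 4 3)(1 12 13)(2 8 10)(5 7 6)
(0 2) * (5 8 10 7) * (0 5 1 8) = (0 2 5)(1 8 10 7) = [2, 8, 5, 3, 4, 0, 6, 1, 10, 9, 7]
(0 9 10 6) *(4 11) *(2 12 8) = [9, 1, 12, 3, 11, 5, 0, 7, 2, 10, 6, 4, 8] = (0 9 10 6)(2 12 8)(4 11)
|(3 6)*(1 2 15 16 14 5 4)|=|(1 2 15 16 14 5 4)(3 6)|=14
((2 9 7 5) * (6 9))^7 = (2 9 5 6 7)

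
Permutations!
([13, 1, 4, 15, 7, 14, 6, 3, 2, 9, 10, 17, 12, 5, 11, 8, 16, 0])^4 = [11, 1, 15, 4, 8, 0, 6, 2, 3, 9, 10, 5, 12, 17, 13, 7, 16, 14]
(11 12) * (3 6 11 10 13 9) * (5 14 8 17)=(3 6 11 12 10 13 9)(5 14 8 17)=[0, 1, 2, 6, 4, 14, 11, 7, 17, 3, 13, 12, 10, 9, 8, 15, 16, 5]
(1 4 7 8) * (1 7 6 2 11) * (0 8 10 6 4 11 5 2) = (0 8 7 10 6)(1 11)(2 5) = [8, 11, 5, 3, 4, 2, 0, 10, 7, 9, 6, 1]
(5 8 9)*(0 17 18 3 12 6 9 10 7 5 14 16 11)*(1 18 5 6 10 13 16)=(0 17 5 8 13 16 11)(1 18 3 12 10 7 6 9 14)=[17, 18, 2, 12, 4, 8, 9, 6, 13, 14, 7, 0, 10, 16, 1, 15, 11, 5, 3]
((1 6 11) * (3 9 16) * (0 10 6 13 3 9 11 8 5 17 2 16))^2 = (0 6 5 2 9 10 8 17 16)(1 3)(11 13)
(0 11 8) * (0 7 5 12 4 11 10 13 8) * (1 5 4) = (0 10 13 8 7 4 11)(1 5 12) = [10, 5, 2, 3, 11, 12, 6, 4, 7, 9, 13, 0, 1, 8]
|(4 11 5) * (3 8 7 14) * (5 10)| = |(3 8 7 14)(4 11 10 5)| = 4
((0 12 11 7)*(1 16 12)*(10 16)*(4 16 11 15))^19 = ((0 1 10 11 7)(4 16 12 15))^19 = (0 7 11 10 1)(4 15 12 16)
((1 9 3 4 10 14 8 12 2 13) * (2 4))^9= ((1 9 3 2 13)(4 10 14 8 12))^9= (1 13 2 3 9)(4 12 8 14 10)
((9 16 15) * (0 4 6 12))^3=((0 4 6 12)(9 16 15))^3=(16)(0 12 6 4)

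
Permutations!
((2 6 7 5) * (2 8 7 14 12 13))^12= (2 14 13 6 12)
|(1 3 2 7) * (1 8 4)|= |(1 3 2 7 8 4)|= 6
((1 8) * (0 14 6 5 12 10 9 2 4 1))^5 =(0 10 8 12 1 5 4 6 2 14 9)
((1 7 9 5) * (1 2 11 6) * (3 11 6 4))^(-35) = (1 7 9 5 2 6)(3 11 4) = ((1 7 9 5 2 6)(3 11 4))^(-35)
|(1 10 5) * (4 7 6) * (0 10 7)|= 7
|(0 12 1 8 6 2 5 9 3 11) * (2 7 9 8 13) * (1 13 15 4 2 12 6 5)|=12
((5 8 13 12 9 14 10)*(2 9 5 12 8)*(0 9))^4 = (0 12 9 5 14 2 10)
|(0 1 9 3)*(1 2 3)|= 6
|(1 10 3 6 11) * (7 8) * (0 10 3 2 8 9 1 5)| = 11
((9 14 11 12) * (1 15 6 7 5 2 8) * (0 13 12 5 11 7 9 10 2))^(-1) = ((0 13 12 10 2 8 1 15 6 9 14 7 11 5))^(-1) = (0 5 11 7 14 9 6 15 1 8 2 10 12 13)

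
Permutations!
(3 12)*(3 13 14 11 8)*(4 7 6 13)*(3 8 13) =[0, 1, 2, 12, 7, 5, 3, 6, 8, 9, 10, 13, 4, 14, 11] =(3 12 4 7 6)(11 13 14)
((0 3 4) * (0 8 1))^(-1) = ((0 3 4 8 1))^(-1) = (0 1 8 4 3)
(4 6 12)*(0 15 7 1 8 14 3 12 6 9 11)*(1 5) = (0 15 7 5 1 8 14 3 12 4 9 11) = [15, 8, 2, 12, 9, 1, 6, 5, 14, 11, 10, 0, 4, 13, 3, 7]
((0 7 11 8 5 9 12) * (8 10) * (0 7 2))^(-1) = ((0 2)(5 9 12 7 11 10 8))^(-1) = (0 2)(5 8 10 11 7 12 9)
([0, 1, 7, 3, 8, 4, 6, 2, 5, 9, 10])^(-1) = [0, 1, 7, 3, 5, 8, 6, 2, 4, 9, 10]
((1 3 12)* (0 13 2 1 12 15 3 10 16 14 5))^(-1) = ((0 13 2 1 10 16 14 5)(3 15))^(-1) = (0 5 14 16 10 1 2 13)(3 15)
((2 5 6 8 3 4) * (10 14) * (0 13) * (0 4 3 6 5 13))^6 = (14)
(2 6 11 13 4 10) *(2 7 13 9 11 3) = (2 6 3)(4 10 7 13)(9 11) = [0, 1, 6, 2, 10, 5, 3, 13, 8, 11, 7, 9, 12, 4]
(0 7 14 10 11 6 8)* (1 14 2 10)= (0 7 2 10 11 6 8)(1 14)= [7, 14, 10, 3, 4, 5, 8, 2, 0, 9, 11, 6, 12, 13, 1]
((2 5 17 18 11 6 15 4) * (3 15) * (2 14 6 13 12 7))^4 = ((2 5 17 18 11 13 12 7)(3 15 4 14 6))^4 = (2 11)(3 6 14 4 15)(5 13)(7 18)(12 17)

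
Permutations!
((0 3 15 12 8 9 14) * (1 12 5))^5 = (0 12 3 8 15 9 5 14 1)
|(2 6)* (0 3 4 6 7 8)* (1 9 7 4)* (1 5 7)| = |(0 3 5 7 8)(1 9)(2 4 6)| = 30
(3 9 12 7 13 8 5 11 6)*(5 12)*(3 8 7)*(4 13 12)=(3 9 5 11 6 8 4 13 7 12)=[0, 1, 2, 9, 13, 11, 8, 12, 4, 5, 10, 6, 3, 7]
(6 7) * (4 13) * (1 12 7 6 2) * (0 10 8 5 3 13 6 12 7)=(0 10 8 5 3 13 4 6 12)(1 7 2)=[10, 7, 1, 13, 6, 3, 12, 2, 5, 9, 8, 11, 0, 4]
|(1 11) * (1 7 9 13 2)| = |(1 11 7 9 13 2)| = 6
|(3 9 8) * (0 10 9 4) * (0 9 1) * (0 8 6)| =|(0 10 1 8 3 4 9 6)| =8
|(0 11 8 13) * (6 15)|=4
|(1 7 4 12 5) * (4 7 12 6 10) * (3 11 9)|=3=|(1 12 5)(3 11 9)(4 6 10)|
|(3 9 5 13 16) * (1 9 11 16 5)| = |(1 9)(3 11 16)(5 13)| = 6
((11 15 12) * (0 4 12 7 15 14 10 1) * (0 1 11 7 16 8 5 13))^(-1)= ((0 4 12 7 15 16 8 5 13)(10 11 14))^(-1)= (0 13 5 8 16 15 7 12 4)(10 14 11)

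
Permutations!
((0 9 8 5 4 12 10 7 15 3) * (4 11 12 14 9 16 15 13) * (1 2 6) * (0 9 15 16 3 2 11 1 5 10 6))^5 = (16)(0 7 2 10 15 8 14 9 4 3 13)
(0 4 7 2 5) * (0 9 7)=[4, 1, 5, 3, 0, 9, 6, 2, 8, 7]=(0 4)(2 5 9 7)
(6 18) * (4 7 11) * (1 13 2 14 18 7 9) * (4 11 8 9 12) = [0, 13, 14, 3, 12, 5, 7, 8, 9, 1, 10, 11, 4, 2, 18, 15, 16, 17, 6] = (1 13 2 14 18 6 7 8 9)(4 12)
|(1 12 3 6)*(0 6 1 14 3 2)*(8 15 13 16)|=28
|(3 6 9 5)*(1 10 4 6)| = 7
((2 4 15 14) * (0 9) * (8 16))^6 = ((0 9)(2 4 15 14)(8 16))^6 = (16)(2 15)(4 14)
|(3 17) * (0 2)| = 2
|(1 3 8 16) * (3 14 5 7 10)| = 8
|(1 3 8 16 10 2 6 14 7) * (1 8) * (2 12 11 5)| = 10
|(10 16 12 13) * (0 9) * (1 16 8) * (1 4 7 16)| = |(0 9)(4 7 16 12 13 10 8)| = 14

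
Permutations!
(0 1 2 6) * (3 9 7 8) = (0 1 2 6)(3 9 7 8) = [1, 2, 6, 9, 4, 5, 0, 8, 3, 7]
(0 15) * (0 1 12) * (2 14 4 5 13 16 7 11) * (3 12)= (0 15 1 3 12)(2 14 4 5 13 16 7 11)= [15, 3, 14, 12, 5, 13, 6, 11, 8, 9, 10, 2, 0, 16, 4, 1, 7]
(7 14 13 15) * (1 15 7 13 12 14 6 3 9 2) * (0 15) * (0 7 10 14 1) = [15, 7, 0, 9, 4, 5, 3, 6, 8, 2, 14, 11, 1, 10, 12, 13] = (0 15 13 10 14 12 1 7 6 3 9 2)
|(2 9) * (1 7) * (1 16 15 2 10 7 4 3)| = 6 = |(1 4 3)(2 9 10 7 16 15)|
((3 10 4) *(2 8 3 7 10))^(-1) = (2 3 8)(4 10 7) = ((2 8 3)(4 7 10))^(-1)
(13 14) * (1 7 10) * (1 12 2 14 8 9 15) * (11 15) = [0, 7, 14, 3, 4, 5, 6, 10, 9, 11, 12, 15, 2, 8, 13, 1] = (1 7 10 12 2 14 13 8 9 11 15)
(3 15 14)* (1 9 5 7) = (1 9 5 7)(3 15 14) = [0, 9, 2, 15, 4, 7, 6, 1, 8, 5, 10, 11, 12, 13, 3, 14]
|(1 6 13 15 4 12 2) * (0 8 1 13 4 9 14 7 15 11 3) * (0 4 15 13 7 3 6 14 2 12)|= 42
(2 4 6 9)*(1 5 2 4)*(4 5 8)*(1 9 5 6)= (1 8 4)(2 9 6 5)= [0, 8, 9, 3, 1, 2, 5, 7, 4, 6]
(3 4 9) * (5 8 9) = (3 4 5 8 9) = [0, 1, 2, 4, 5, 8, 6, 7, 9, 3]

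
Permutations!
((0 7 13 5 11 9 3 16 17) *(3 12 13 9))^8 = ((0 7 9 12 13 5 11 3 16 17))^8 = (0 16 11 13 9)(3 5 12 7 17)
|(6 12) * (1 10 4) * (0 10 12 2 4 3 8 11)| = 5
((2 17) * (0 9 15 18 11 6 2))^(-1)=((0 9 15 18 11 6 2 17))^(-1)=(0 17 2 6 11 18 15 9)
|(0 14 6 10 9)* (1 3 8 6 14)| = 7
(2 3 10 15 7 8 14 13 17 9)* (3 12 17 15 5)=(2 12 17 9)(3 10 5)(7 8 14 13 15)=[0, 1, 12, 10, 4, 3, 6, 8, 14, 2, 5, 11, 17, 15, 13, 7, 16, 9]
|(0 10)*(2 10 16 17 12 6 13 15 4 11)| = 11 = |(0 16 17 12 6 13 15 4 11 2 10)|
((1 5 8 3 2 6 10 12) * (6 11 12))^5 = (1 11 3 5 12 2 8)(6 10) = ((1 5 8 3 2 11 12)(6 10))^5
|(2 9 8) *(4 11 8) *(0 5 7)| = 15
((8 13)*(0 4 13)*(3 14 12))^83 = ((0 4 13 8)(3 14 12))^83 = (0 8 13 4)(3 12 14)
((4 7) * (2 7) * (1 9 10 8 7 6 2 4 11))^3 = ((1 9 10 8 7 11)(2 6))^3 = (1 8)(2 6)(7 9)(10 11)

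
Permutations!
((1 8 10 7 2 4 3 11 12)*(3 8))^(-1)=(1 12 11 3)(2 7 10 8 4)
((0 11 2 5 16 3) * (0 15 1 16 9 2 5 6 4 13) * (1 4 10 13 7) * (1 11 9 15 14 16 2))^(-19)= (0 1 6 13 9 2 10)(3 16 14)(4 7 11 5 15)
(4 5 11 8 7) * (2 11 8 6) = (2 11 6)(4 5 8 7) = [0, 1, 11, 3, 5, 8, 2, 4, 7, 9, 10, 6]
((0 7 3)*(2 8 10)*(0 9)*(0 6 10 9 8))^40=(10)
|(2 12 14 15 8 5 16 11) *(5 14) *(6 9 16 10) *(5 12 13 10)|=21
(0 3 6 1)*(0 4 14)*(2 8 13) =(0 3 6 1 4 14)(2 8 13) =[3, 4, 8, 6, 14, 5, 1, 7, 13, 9, 10, 11, 12, 2, 0]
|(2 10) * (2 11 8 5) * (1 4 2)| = 7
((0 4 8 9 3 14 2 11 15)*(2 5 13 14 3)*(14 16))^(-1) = ((0 4 8 9 2 11 15)(5 13 16 14))^(-1) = (0 15 11 2 9 8 4)(5 14 16 13)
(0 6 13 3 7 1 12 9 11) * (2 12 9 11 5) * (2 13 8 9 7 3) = (0 6 8 9 5 13 2 12 11)(1 7) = [6, 7, 12, 3, 4, 13, 8, 1, 9, 5, 10, 0, 11, 2]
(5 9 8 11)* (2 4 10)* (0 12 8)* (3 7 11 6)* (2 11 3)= (0 12 8 6 2 4 10 11 5 9)(3 7)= [12, 1, 4, 7, 10, 9, 2, 3, 6, 0, 11, 5, 8]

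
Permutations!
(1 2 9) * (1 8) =(1 2 9 8) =[0, 2, 9, 3, 4, 5, 6, 7, 1, 8]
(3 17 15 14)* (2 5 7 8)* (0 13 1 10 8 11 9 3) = (0 13 1 10 8 2 5 7 11 9 3 17 15 14) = [13, 10, 5, 17, 4, 7, 6, 11, 2, 3, 8, 9, 12, 1, 0, 14, 16, 15]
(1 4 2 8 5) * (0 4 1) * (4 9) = (0 9 4 2 8 5) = [9, 1, 8, 3, 2, 0, 6, 7, 5, 4]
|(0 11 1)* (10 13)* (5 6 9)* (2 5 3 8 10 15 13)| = |(0 11 1)(2 5 6 9 3 8 10)(13 15)| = 42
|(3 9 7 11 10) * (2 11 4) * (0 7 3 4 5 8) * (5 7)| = 12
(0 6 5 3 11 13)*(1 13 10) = (0 6 5 3 11 10 1 13) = [6, 13, 2, 11, 4, 3, 5, 7, 8, 9, 1, 10, 12, 0]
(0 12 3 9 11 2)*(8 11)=(0 12 3 9 8 11 2)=[12, 1, 0, 9, 4, 5, 6, 7, 11, 8, 10, 2, 3]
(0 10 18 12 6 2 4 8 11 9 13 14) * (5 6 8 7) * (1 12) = [10, 12, 4, 3, 7, 6, 2, 5, 11, 13, 18, 9, 8, 14, 0, 15, 16, 17, 1] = (0 10 18 1 12 8 11 9 13 14)(2 4 7 5 6)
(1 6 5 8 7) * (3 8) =(1 6 5 3 8 7) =[0, 6, 2, 8, 4, 3, 5, 1, 7]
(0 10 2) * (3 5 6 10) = (0 3 5 6 10 2) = [3, 1, 0, 5, 4, 6, 10, 7, 8, 9, 2]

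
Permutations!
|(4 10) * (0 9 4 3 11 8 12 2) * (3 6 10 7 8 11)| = 14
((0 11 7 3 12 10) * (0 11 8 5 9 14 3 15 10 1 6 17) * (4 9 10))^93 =((0 8 5 10 11 7 15 4 9 14 3 12 1 6 17))^93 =(0 10 15 14 1)(3 6 8 11 4)(5 7 9 12 17)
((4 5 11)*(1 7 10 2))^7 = (1 2 10 7)(4 5 11)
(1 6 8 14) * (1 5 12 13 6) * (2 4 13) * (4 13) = (2 13 6 8 14 5 12) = [0, 1, 13, 3, 4, 12, 8, 7, 14, 9, 10, 11, 2, 6, 5]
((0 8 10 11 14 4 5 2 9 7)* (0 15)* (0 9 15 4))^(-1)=(0 14 11 10 8)(2 5 4 7 9 15)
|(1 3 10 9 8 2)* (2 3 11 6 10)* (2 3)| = |(1 11 6 10 9 8 2)| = 7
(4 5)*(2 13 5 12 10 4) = (2 13 5)(4 12 10) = [0, 1, 13, 3, 12, 2, 6, 7, 8, 9, 4, 11, 10, 5]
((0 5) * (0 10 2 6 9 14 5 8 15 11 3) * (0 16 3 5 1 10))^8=(16)(0 11 8 5 15)(1 2 9)(6 14 10)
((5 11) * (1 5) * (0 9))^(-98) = ((0 9)(1 5 11))^(-98) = (1 5 11)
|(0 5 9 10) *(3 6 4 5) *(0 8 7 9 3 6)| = 20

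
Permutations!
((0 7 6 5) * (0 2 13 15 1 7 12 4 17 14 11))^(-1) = ((0 12 4 17 14 11)(1 7 6 5 2 13 15))^(-1) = (0 11 14 17 4 12)(1 15 13 2 5 6 7)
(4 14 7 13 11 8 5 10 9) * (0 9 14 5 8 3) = [9, 1, 2, 0, 5, 10, 6, 13, 8, 4, 14, 3, 12, 11, 7] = (0 9 4 5 10 14 7 13 11 3)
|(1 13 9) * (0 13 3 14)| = |(0 13 9 1 3 14)| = 6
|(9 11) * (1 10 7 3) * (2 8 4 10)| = 14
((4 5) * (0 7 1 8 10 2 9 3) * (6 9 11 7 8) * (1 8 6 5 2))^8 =((0 6 9 3)(1 5 4 2 11 7 8 10))^8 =(11)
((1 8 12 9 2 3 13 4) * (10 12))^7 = ((1 8 10 12 9 2 3 13 4))^7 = (1 13 2 12 8 4 3 9 10)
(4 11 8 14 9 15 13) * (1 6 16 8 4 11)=(1 6 16 8 14 9 15 13 11 4)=[0, 6, 2, 3, 1, 5, 16, 7, 14, 15, 10, 4, 12, 11, 9, 13, 8]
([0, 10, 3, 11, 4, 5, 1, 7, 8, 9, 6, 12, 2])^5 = [0, 6, 3, 11, 4, 5, 10, 7, 8, 9, 1, 12, 2]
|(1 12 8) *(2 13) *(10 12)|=4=|(1 10 12 8)(2 13)|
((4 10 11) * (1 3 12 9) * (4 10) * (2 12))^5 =((1 3 2 12 9)(10 11))^5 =(12)(10 11)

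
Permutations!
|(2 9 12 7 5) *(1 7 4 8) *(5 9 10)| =|(1 7 9 12 4 8)(2 10 5)| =6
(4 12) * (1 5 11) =(1 5 11)(4 12) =[0, 5, 2, 3, 12, 11, 6, 7, 8, 9, 10, 1, 4]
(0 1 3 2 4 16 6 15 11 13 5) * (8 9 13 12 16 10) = (0 1 3 2 4 10 8 9 13 5)(6 15 11 12 16) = [1, 3, 4, 2, 10, 0, 15, 7, 9, 13, 8, 12, 16, 5, 14, 11, 6]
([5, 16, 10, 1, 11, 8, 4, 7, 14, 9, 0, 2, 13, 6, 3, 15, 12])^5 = (0 1 4 5 16 11 8 12 2 14 13 10 3 6)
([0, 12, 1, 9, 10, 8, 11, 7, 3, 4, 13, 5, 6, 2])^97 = [0, 12, 1, 9, 10, 8, 11, 7, 3, 4, 13, 5, 6, 2]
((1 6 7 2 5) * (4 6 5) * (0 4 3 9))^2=((0 4 6 7 2 3 9)(1 5))^2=(0 6 2 9 4 7 3)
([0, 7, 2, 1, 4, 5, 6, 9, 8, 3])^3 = [0, 3, 2, 9, 4, 5, 6, 1, 8, 7]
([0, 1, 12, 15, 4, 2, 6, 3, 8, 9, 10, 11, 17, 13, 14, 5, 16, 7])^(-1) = (2 5 15 3 7 17 12)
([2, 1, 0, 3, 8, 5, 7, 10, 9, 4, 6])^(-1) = (0 2)(4 9 8)(6 10 7)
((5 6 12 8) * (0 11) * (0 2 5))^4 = (0 6 11 12 2 8 5)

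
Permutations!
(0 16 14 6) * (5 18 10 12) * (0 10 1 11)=[16, 11, 2, 3, 4, 18, 10, 7, 8, 9, 12, 0, 5, 13, 6, 15, 14, 17, 1]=(0 16 14 6 10 12 5 18 1 11)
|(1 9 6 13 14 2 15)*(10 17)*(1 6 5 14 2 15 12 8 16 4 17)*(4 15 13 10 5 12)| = |(1 9 12 8 16 15 6 10)(2 4 17 5 14 13)| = 24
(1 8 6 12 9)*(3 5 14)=[0, 8, 2, 5, 4, 14, 12, 7, 6, 1, 10, 11, 9, 13, 3]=(1 8 6 12 9)(3 5 14)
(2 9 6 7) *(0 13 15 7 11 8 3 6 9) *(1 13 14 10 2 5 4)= (0 14 10 2)(1 13 15 7 5 4)(3 6 11 8)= [14, 13, 0, 6, 1, 4, 11, 5, 3, 9, 2, 8, 12, 15, 10, 7]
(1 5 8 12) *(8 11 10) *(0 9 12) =[9, 5, 2, 3, 4, 11, 6, 7, 0, 12, 8, 10, 1] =(0 9 12 1 5 11 10 8)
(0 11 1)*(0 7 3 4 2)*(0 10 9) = (0 11 1 7 3 4 2 10 9) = [11, 7, 10, 4, 2, 5, 6, 3, 8, 0, 9, 1]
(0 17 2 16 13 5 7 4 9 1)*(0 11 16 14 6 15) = (0 17 2 14 6 15)(1 11 16 13 5 7 4 9) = [17, 11, 14, 3, 9, 7, 15, 4, 8, 1, 10, 16, 12, 5, 6, 0, 13, 2]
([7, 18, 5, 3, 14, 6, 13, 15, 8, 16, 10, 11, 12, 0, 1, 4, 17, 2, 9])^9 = [17, 0, 1, 3, 6, 18, 9, 2, 8, 15, 10, 11, 12, 16, 13, 5, 4, 14, 7]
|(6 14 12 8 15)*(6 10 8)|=3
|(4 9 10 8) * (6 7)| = |(4 9 10 8)(6 7)| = 4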